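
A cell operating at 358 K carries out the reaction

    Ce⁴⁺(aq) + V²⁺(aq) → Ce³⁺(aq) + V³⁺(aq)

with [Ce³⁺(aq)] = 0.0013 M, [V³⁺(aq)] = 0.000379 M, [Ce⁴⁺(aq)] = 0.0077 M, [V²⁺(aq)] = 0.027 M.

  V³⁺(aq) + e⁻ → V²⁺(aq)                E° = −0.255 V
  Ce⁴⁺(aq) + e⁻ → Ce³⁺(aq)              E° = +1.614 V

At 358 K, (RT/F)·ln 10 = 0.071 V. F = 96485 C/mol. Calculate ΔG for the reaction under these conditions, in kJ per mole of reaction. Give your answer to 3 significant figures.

E°cell = +1.614 − (−0.255) = +1.869 V; the balanced reaction transfers n = 1 electron.
Here Q = ([Ce³⁺(aq)]·[V³⁺(aq)]) / ([Ce⁴⁺(aq)]·[V²⁺(aq)]) = 0.00237 (log Q = −2.625), giving E = +1.869 − (0.071/1)·(−2.625) = +2.0554 V.
Finally ΔG = −nFE = −(1)(96485 C/mol)(+2.0554 V) = −198 kJ/mol.

−198 kJ/mol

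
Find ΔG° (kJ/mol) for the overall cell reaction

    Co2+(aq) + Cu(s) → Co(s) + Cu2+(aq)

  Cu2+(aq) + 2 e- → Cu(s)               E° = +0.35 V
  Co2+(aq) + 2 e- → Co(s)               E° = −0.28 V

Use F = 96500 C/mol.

+122 kJ/mol

In the reaction as written Co2+(aq) is reduced, so the Co²⁺/Co couple is the cathode and Cu²⁺/Cu is the anode.
E°cell = −0.28 − (+0.35) = −0.63 V; balancing electrons gives n = 2.
ΔG° = −nFE°cell = −(2)(96500)(−0.63) J/mol = +122 kJ/mol.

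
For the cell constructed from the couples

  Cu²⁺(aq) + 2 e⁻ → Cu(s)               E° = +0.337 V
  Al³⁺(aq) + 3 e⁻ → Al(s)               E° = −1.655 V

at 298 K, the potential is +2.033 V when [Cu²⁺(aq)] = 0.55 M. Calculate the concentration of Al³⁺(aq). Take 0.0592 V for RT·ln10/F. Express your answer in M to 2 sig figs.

The Cu²⁺/Cu couple has the larger reduction potential, so it is the cathode: E°cell = +0.337 − (−1.655) = +1.992 V and n = 6.
Rearranging E = E° − (0.0592/n)·log Q gives log Q = 6(+1.992 − (+2.033))/0.0592 = −4.155.
Balancing electrons gives 3 Cu²⁺(aq) + 2 Al(s) → 3 Cu(s) + 2 Al³⁺(aq); thus Q = [Al³⁺(aq)]^2 / [Cu²⁺(aq)]^3.
Isolating [Al³⁺(aq)] in Q = 10^{−4.155} yields log [Al³⁺(aq)] = −2.467, i.e. 0.0034 M.

0.0034 M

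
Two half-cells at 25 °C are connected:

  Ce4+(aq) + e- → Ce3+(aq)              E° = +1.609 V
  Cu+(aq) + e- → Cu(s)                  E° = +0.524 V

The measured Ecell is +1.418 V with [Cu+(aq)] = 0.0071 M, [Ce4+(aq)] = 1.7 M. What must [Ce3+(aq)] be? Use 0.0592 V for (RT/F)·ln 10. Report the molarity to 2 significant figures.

0.00057 M

The Ce⁴⁺/Ce³⁺ couple has the larger reduction potential, so it is the cathode: E°cell = +1.609 − (+0.524) = +1.085 V and n = 1.
From the Nernst equation, log Q = n(E° − E)/0.0592 = 1·(+1.085 − (+1.418))/0.0592 = −5.625.
For Ce4+(aq) + Cu(s) → Ce3+(aq) + Cu+(aq), the reaction quotient is Q = ([Ce3+(aq)]·[Cu+(aq)]) / [Ce4+(aq)].
Solving for the unknown gives log [Ce3+(aq)] = −3.246, so [Ce3+(aq)] ≈ 0.00057 M.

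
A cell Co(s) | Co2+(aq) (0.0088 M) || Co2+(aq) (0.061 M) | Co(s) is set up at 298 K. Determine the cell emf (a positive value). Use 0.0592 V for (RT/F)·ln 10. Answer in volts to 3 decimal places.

0.025 V

For a concentration cell E°cell = 0, since both electrodes use the same couple.
The compartment with the higher Co2+(aq) concentration (0.061 M) acts as the cathode; ions are reduced there and produced at the dilute (0.0088 M) anode.
With n = 2, Ecell = −(0.0592/2)·log([dilute]/[conc]) = −(0.0592/2)·log(0.0088/0.061) = +0.025 V.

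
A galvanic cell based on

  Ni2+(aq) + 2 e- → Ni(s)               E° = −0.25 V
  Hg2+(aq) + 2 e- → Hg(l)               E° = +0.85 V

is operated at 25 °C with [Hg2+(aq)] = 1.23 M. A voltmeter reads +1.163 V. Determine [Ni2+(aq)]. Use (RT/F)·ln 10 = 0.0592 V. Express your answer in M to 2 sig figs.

With Hg²⁺/Hg at the cathode and Ni²⁺/Ni at the anode, E°cell = +0.85 − (−0.25) = +1.10 V (n = 2).
Since E = E° − (0.0592/n)·log Q, log Q = n(E° − E)/0.0592 = −2.128.
The balanced reaction is Hg2+(aq) + Ni(s) → Hg(l) + Ni2+(aq), so Q = [Ni2+(aq)] / [Hg2+(aq)].
Solving for the unknown gives log [Ni2+(aq)] = −2.038, so [Ni2+(aq)] ≈ 0.0092 M.

0.0092 M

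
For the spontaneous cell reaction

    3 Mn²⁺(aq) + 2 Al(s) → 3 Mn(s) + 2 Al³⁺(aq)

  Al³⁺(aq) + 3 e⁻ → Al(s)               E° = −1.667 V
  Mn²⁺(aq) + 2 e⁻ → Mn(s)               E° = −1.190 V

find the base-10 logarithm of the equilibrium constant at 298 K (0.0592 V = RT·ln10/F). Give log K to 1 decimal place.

The Mn²⁺/Mn couple is reduced (cathode); E°cell = −1.190 − (−1.667) = +0.477 V with n = 6.
At equilibrium E = 0, so log K = nE°cell / 0.0592 = (6)(+0.477) / 0.0592 = 48.3.

log K = 48.3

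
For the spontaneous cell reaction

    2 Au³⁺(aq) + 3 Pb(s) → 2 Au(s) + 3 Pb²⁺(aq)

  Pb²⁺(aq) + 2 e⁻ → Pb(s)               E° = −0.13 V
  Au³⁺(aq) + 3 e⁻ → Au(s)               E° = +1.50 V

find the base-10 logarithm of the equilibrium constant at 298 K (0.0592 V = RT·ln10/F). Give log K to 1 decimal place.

The Au³⁺/Au couple is reduced (cathode); E°cell = +1.50 − (−0.13) = +1.63 V with n = 6.
At equilibrium E = 0, so log K = nE°cell / 0.0592 = (6)(+1.63) / 0.0592 = 165.2.

log K = 165.2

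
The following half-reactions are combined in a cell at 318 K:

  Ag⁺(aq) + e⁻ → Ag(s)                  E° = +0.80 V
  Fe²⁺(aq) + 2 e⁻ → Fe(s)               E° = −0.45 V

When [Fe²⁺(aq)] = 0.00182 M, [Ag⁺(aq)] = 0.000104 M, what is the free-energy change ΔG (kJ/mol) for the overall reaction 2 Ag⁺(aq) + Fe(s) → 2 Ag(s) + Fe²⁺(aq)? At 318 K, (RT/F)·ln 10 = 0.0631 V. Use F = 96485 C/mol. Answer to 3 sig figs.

−209 kJ/mol

E°cell = +0.80 − (−0.45) = +1.25 V; the balanced reaction transfers n = 2 electrons.
Here Q = [Fe²⁺(aq)] / [Ag⁺(aq)]^2 = 1.68×10^5 (log Q = 5.226), giving E = +1.25 − (0.0631/2)·(5.226) = +1.0851 V.
Then ΔG = −nFE = −2 × 96485 × +1.0851 J/mol = −209 kJ/mol.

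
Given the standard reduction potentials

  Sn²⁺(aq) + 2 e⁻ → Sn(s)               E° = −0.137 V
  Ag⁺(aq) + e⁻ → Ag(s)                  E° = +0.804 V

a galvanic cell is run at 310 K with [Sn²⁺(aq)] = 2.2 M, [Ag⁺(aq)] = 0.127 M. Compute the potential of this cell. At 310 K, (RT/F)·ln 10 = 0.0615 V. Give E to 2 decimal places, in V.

The Ag⁺/Ag couple has the more positive E°, so it is the cathode; Sn²⁺/Sn is the anode.
The standard potential is +0.804 − (−0.137) = +0.941 V and the balanced reaction transfers n = 2 electrons.
The balanced reaction is 2 Ag⁺(aq) + Sn(s) → 2 Ag(s) + Sn²⁺(aq), so Q = [Sn²⁺(aq)] / [Ag⁺(aq)]^2 = 136 and log Q = 2.135.
E = E° − (0.0615/n)·log Q = +0.941 − (0.0615/2)(2.135) = +0.88 V.

+0.88 V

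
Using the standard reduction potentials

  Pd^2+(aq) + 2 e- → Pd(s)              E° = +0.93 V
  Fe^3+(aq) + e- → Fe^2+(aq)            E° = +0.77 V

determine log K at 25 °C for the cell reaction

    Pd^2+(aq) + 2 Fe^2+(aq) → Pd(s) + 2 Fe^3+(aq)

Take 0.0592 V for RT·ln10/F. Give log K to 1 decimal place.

The Pd²⁺/Pd couple is reduced (cathode); E°cell = +0.93 − (+0.77) = +0.16 V with n = 2.
At equilibrium E = 0, so log K = nE°cell / 0.0592 = (2)(+0.16) / 0.0592 = 5.4.

log K = 5.4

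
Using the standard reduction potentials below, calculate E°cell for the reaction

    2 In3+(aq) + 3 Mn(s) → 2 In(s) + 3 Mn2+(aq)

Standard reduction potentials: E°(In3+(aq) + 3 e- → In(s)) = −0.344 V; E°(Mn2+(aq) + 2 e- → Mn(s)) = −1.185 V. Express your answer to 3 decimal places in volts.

In3+(aq) gains electrons, so the In³⁺/In couple is the cathode; the Mn²⁺/Mn couple is the anode.
E°cell = E°(cathode) − E°(anode) = −0.344 − (−1.185) = +0.841 V.
The positive value indicates the reaction is spontaneous as written.

+0.841 V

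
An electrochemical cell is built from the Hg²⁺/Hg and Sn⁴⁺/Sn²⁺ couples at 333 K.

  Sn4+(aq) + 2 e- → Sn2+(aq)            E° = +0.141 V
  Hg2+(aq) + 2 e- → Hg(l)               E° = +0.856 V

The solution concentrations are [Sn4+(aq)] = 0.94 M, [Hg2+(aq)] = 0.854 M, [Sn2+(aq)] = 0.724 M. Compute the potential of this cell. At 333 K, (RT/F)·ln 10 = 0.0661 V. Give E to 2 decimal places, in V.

Hg²⁺/Hg is reduced (cathode, E° = +0.856 V) and Sn⁴⁺/Sn²⁺ is oxidized (anode).
E°cell = E°cat − E°an = +0.856 − (+0.141) = +0.715 V; n = 2.
The balanced reaction is Hg2+(aq) + Sn2+(aq) → Hg(l) + Sn4+(aq), so Q = [Sn4+(aq)] / ([Hg2+(aq)]·[Sn2+(aq)]) = 1.52 and log Q = 0.182.
Applying E = E° − (RT ln10/nF)·log Q gives +0.715 − (0.0661/2)(0.182) = +0.71 V.

+0.71 V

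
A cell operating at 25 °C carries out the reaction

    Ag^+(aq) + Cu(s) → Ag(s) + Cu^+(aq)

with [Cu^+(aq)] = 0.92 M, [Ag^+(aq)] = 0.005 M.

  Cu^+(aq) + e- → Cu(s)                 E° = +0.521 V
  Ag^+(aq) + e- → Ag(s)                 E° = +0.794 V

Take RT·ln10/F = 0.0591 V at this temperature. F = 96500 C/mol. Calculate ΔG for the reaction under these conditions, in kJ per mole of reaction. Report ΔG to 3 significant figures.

−13.4 kJ/mol

The standard cell potential is +0.794 − (+0.521) = +0.273 V, with n = 1 electron in the balanced equation.
The reaction quotient is [Cu^+(aq)] / [Ag^+(aq)] = 184; by Nernst, E = +0.273 − (0.0591/1)(2.265) = +0.1391 V.
Then ΔG = −nFE = −1 × 96500 × +0.1391 J/mol = −13.4 kJ/mol.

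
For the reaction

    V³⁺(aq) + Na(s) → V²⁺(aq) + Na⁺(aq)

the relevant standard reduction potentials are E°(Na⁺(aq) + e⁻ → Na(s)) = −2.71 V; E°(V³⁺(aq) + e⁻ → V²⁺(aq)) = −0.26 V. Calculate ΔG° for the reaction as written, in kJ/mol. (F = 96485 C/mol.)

In the reaction as written V³⁺(aq) is reduced, so the V³⁺/V²⁺ couple is the cathode and Na⁺/Na is the anode.
E°cell = −0.26 − (−2.71) = +2.45 V; balancing electrons gives n = 1.
ΔG° = −nFE°cell = −(1)(96485)(+2.45) J/mol = −236 kJ/mol.

−236 kJ/mol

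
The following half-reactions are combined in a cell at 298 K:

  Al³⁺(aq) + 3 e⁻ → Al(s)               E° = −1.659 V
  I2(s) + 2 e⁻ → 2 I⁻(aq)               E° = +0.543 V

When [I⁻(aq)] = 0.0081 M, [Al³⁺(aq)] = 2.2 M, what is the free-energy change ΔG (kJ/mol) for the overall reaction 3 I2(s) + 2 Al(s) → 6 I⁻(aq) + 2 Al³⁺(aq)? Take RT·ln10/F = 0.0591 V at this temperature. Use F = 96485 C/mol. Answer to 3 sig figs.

−1340 kJ/mol

The standard cell potential is +0.543 − (−1.659) = +2.202 V, with n = 6 electrons in the balanced equation.
The reaction quotient is [I⁻(aq)]^6·[Al³⁺(aq)]^2 = 1.37×10^−12; by Nernst, E = +2.202 − (0.0591/6)(−11.864) = +2.3189 V.
Then ΔG = −nFE = −6 × 96485 × +2.3189 J/mol = −1340 kJ/mol.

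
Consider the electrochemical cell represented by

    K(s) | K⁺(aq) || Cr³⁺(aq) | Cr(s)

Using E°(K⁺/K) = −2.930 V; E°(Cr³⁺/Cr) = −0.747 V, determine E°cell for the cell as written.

+2.183 V

By convention the left-hand electrode in cell notation is the anode (oxidation) and the right-hand electrode is the cathode (reduction).
E°cell = E°(right) − E°(left) = −0.747 − (−2.930) = +2.183 V.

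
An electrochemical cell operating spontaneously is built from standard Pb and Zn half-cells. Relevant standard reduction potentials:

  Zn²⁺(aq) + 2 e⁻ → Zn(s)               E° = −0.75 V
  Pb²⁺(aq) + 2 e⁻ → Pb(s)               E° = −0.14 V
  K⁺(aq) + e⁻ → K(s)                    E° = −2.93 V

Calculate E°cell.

+0.61 V

The Pb²⁺/Pb couple has the higher E°, so Pb ion is reduced (cathode) and Zn is oxidized (anode).
E°cell = E°(cathode) − E°(anode) = −0.14 − (−0.75) = +0.61 V.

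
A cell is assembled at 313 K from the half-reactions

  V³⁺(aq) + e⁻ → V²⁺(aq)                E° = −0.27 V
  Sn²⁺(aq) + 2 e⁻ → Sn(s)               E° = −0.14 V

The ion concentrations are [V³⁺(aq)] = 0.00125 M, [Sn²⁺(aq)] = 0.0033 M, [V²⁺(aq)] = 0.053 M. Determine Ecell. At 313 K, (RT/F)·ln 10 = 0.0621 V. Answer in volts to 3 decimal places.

Sn²⁺/Sn is reduced (cathode, E° = −0.14 V) and V³⁺/V²⁺ is oxidized (anode).
The standard potential is −0.14 − (−0.27) = +0.13 V and the balanced reaction transfers n = 2 electrons.
For the overall reaction Sn²⁺(aq) + 2 V²⁺(aq) → Sn(s) + 2 V³⁺(aq), Q = [V³⁺(aq)]^2 / ([Sn²⁺(aq)]·[V²⁺(aq)]^2) = 0.169, giving log Q = −0.773.
By the Nernst equation, E = +0.13 − (0.0621/2)·(−0.773) = +0.154 V.

+0.154 V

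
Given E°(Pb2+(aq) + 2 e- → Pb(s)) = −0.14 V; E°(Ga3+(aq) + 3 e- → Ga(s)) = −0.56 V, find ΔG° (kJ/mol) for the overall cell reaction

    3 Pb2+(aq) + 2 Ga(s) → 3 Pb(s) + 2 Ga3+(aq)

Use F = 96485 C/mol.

−243 kJ/mol

In the reaction as written Pb2+(aq) is reduced, so the Pb²⁺/Pb couple is the cathode and Ga³⁺/Ga is the anode.
E°cell = −0.14 − (−0.56) = +0.42 V; balancing electrons gives n = 6.
ΔG° = −nFE°cell = −(6)(96485)(+0.42) J/mol = −243 kJ/mol.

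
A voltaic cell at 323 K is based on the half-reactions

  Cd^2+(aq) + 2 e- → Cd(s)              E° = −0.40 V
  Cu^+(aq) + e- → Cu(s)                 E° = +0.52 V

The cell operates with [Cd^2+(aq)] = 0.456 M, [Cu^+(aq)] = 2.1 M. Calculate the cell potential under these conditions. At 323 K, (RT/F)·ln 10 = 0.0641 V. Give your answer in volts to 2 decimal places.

Since E°(Cu⁺/Cu) > E°(Cd²⁺/Cd), Cu⁺/Cu serves as the cathode.
E°cell = E°cat − E°an = +0.52 − (−0.40) = +0.92 V; n = 2.
The balanced reaction is 2 Cu^+(aq) + Cd(s) → 2 Cu(s) + Cd^2+(aq), so Q = [Cd^2+(aq)] / [Cu^+(aq)]^2 = 0.103 and log Q = −0.985.
Applying E = E° − (RT ln10/nF)·log Q gives +0.92 − (0.0641/2)(−0.985) = +0.95 V.

+0.95 V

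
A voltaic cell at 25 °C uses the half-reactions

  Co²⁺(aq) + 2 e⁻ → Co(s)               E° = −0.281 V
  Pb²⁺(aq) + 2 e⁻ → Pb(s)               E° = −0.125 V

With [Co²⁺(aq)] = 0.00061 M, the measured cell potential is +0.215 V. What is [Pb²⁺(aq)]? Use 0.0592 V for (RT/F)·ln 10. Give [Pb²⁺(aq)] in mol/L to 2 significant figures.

0.060 M

The Pb²⁺/Pb couple has the larger reduction potential, so it is the cathode: E°cell = −0.125 − (−0.281) = +0.156 V and n = 2.
From the Nernst equation, log Q = n(E° − E)/0.0592 = 2·(+0.156 − (+0.215))/0.0592 = −1.993.
For Pb²⁺(aq) + Co(s) → Pb(s) + Co²⁺(aq), the reaction quotient is Q = [Co²⁺(aq)] / [Pb²⁺(aq)].
Solving for the unknown gives log [Pb²⁺(aq)] = −1.222, so [Pb²⁺(aq)] ≈ 0.060 M.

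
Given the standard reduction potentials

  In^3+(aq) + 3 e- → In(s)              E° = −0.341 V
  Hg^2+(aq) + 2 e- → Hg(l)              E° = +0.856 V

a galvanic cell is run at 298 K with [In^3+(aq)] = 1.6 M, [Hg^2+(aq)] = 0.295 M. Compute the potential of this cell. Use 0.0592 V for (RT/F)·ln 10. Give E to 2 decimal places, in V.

+1.18 V

Hg²⁺/Hg is reduced (cathode, E° = +0.856 V) and In³⁺/In is oxidized (anode).
The standard potential is +0.856 − (−0.341) = +1.197 V and the balanced reaction transfers n = 6 electrons.
The balanced reaction is 3 Hg^2+(aq) + 2 In(s) → 3 Hg(l) + 2 In^3+(aq), so Q = [In^3+(aq)]^2 / [Hg^2+(aq)]^3 = 99.7 and log Q = 1.999.
By the Nernst equation, E = +1.197 − (0.0592/6)·(1.999) = +1.18 V.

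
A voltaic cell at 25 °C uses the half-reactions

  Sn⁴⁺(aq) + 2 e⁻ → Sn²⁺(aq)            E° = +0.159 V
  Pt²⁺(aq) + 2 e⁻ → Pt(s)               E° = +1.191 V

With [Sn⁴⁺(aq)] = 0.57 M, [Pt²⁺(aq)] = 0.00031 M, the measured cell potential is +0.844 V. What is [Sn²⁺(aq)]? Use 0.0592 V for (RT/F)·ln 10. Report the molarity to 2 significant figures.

The Pt²⁺/Pt couple has the larger reduction potential, so it is the cathode: E°cell = +1.191 − (+0.159) = +1.032 V and n = 2.
Since E = E° − (0.0592/n)·log Q, log Q = n(E° − E)/0.0592 = 6.351.
The balanced reaction is Pt²⁺(aq) + Sn²⁺(aq) → Pt(s) + Sn⁴⁺(aq), so Q = [Sn⁴⁺(aq)] / ([Pt²⁺(aq)]·[Sn²⁺(aq)]).
Substituting the known concentrations and solving, log [Sn²⁺(aq)] = −3.086 and [Sn²⁺(aq)] = 0.00082 M.

0.00082 M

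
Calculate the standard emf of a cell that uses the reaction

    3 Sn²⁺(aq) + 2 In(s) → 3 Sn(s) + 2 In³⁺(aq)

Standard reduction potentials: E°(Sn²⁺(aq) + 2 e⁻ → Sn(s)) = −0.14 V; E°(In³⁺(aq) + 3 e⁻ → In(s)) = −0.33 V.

+0.19 V

In the reaction as written, Sn²⁺(aq) is reduced (cathode) and In³⁺(aq) is produced by oxidation at the anode.
E°cell = E°(cathode) − E°(anode) = −0.14 − (−0.33) = +0.19 V.
The positive value indicates the reaction is spontaneous as written.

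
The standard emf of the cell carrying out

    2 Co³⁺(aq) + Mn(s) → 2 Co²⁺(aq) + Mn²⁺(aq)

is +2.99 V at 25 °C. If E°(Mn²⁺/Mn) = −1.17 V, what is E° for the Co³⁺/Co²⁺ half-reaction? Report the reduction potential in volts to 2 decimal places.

In the reaction as written the Co³⁺/Co²⁺ couple is reduced (cathode) and Mn²⁺/Mn is oxidized (anode), so E°cell = E°(Co³⁺/Co²⁺) − E°(Mn²⁺/Mn).
E°(Co³⁺/Co²⁺) = E°cell + E°(anode) = +2.99 + (−1.17) = +1.82 V.

+1.82 V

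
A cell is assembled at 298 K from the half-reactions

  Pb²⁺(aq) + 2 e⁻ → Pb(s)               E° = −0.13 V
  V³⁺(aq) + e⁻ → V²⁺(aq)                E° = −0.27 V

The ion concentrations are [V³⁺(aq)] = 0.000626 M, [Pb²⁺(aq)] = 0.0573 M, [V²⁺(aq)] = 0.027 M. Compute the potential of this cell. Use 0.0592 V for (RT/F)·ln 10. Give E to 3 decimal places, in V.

+0.200 V

Since E°(Pb²⁺/Pb) > E°(V³⁺/V²⁺), Pb²⁺/Pb serves as the cathode.
The standard potential is −0.13 − (−0.27) = +0.14 V and the balanced reaction transfers n = 2 electrons.
Balancing gives Pb²⁺(aq) + 2 V²⁺(aq) → Pb(s) + 2 V³⁺(aq); hence Q = [V³⁺(aq)]^2 / ([Pb²⁺(aq)]·[V²⁺(aq)]^2) = 0.00938 (log Q = −2.028).
E = E° − (0.0592/n)·log Q = +0.14 − (0.0592/2)(−2.028) = +0.200 V.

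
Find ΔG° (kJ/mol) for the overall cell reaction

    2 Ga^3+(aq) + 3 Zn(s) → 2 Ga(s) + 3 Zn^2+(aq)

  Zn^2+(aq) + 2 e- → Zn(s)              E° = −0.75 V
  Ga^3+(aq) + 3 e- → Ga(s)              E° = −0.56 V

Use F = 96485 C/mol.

−110 kJ/mol

In the reaction as written Ga^3+(aq) is reduced, so the Ga³⁺/Ga couple is the cathode and Zn²⁺/Zn is the anode.
E°cell = −0.56 − (−0.75) = +0.19 V; balancing electrons gives n = 6.
ΔG° = −nFE°cell = −(6)(96485)(+0.19) J/mol = −110 kJ/mol.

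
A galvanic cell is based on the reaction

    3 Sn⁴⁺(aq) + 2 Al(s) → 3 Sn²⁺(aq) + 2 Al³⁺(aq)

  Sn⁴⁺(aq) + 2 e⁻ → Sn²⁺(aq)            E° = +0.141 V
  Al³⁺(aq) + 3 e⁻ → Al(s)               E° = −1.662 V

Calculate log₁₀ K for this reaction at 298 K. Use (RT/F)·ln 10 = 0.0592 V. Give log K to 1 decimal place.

log K = 182.7

The Sn⁴⁺/Sn²⁺ couple is reduced (cathode); E°cell = +0.141 − (−1.662) = +1.803 V with n = 6.
At equilibrium E = 0, so log K = nE°cell / 0.0592 = (6)(+1.803) / 0.0592 = 182.7.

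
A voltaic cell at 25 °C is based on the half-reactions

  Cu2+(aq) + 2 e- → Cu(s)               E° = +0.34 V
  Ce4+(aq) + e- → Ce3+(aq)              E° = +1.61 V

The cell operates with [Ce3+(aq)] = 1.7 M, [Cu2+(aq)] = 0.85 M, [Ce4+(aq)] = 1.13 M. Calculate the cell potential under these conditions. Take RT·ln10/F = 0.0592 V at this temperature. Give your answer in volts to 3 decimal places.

+1.262 V

Since E°(Ce⁴⁺/Ce³⁺) > E°(Cu²⁺/Cu), Ce⁴⁺/Ce³⁺ serves as the cathode.
The standard potential is +1.61 − (+0.34) = +1.27 V and the balanced reaction transfers n = 2 electrons.
Balancing gives 2 Ce4+(aq) + Cu(s) → 2 Ce3+(aq) + Cu2+(aq); hence Q = ([Ce3+(aq)]^2·[Cu2+(aq)]) / [Ce4+(aq)]^2 = 1.92 (log Q = 0.284).
By the Nernst equation, E = +1.27 − (0.0592/2)·(0.284) = +1.262 V.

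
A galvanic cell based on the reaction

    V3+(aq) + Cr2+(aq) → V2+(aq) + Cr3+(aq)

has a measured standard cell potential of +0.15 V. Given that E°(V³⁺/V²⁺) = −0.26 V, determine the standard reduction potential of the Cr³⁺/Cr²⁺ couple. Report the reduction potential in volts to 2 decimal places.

−0.41 V

In the reaction as written the V³⁺/V²⁺ couple is reduced (cathode) and Cr³⁺/Cr²⁺ is oxidized (anode), so E°cell = E°(V³⁺/V²⁺) − E°(Cr³⁺/Cr²⁺).
E°(Cr³⁺/Cr²⁺) = E°(cathode) − E°cell = −0.26 − (+0.15) = −0.41 V.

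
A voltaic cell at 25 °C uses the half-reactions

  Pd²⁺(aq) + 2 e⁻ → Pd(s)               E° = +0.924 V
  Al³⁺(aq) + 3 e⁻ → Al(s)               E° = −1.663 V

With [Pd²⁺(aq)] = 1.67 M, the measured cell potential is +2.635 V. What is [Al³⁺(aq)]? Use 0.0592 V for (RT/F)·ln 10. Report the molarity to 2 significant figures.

0.0080 M

With Pd²⁺/Pd at the cathode and Al³⁺/Al at the anode, E°cell = +0.924 − (−1.663) = +2.587 V (n = 6).
From the Nernst equation, log Q = n(E° − E)/0.0592 = 6·(+2.587 − (+2.635))/0.0592 = −4.865.
Balancing electrons gives 3 Pd²⁺(aq) + 2 Al(s) → 3 Pd(s) + 2 Al³⁺(aq); thus Q = [Al³⁺(aq)]^2 / [Pd²⁺(aq)]^3.
Solving for the unknown gives log [Al³⁺(aq)] = −2.098, so [Al³⁺(aq)] ≈ 0.0080 M.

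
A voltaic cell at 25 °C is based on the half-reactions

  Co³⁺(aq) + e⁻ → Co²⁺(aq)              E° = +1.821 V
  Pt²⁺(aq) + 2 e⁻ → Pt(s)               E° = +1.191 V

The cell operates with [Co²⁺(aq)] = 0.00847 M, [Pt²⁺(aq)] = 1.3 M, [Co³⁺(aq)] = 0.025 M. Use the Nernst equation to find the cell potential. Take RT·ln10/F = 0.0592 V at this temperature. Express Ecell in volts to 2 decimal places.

+0.65 V

Co³⁺/Co²⁺ is reduced (cathode, E° = +1.821 V) and Pt²⁺/Pt is oxidized (anode).
E°cell = E°cat − E°an = +1.821 − (+1.191) = +0.630 V; n = 2.
The balanced reaction is 2 Co³⁺(aq) + Pt(s) → 2 Co²⁺(aq) + Pt²⁺(aq), so Q = ([Co²⁺(aq)]^2·[Pt²⁺(aq)]) / [Co³⁺(aq)]^2 = 0.149 and log Q = −0.826.
Applying E = E° − (RT ln10/nF)·log Q gives +0.630 − (0.0592/2)(−0.826) = +0.65 V.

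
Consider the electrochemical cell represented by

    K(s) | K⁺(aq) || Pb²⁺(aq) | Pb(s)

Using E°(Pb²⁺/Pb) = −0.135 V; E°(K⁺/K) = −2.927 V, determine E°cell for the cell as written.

+2.792 V

By convention the left-hand electrode in cell notation is the anode (oxidation) and the right-hand electrode is the cathode (reduction).
E°cell = E°(right) − E°(left) = −0.135 − (−2.927) = +2.792 V.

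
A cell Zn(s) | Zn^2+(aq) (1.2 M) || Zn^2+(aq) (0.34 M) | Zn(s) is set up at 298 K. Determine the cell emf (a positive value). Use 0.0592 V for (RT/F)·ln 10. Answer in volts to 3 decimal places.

For a concentration cell E°cell = 0, since both electrodes use the same couple.
The compartment with the higher Zn^2+(aq) concentration (1.2 M) acts as the cathode; ions are reduced there and produced at the dilute (0.34 M) anode.
With n = 2, Ecell = −(0.0592/2)·log([dilute]/[conc]) = −(0.0592/2)·log(0.34/1.2) = +0.016 V.

0.016 V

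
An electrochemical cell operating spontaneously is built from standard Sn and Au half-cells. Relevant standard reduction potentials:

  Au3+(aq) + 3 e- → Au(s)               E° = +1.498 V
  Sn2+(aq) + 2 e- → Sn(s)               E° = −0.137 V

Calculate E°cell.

+1.635 V

The Au³⁺/Au couple has the higher E°, so Au ion is reduced (cathode) and Sn is oxidized (anode).
E°cell = E°(cathode) − E°(anode) = +1.498 − (−0.137) = +1.635 V.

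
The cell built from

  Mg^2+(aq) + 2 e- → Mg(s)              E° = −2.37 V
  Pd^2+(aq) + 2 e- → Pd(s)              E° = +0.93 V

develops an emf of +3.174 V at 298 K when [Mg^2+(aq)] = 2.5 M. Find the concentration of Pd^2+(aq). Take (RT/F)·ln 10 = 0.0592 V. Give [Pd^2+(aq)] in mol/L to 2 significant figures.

Pd²⁺/Pd is the cathode (higher E°); E°cell = +0.93 − (−2.37) = +3.30 V with n = 2.
From the Nernst equation, log Q = n(E° − E)/0.0592 = 2·(+3.30 − (+3.174))/0.0592 = 4.257.
Balancing electrons gives Pd^2+(aq) + Mg(s) → Pd(s) + Mg^2+(aq); thus Q = [Mg^2+(aq)] / [Pd^2+(aq)].
Solving for the unknown gives log [Pd^2+(aq)] = −3.859, so [Pd^2+(aq)] ≈ 0.00014 M.

0.00014 M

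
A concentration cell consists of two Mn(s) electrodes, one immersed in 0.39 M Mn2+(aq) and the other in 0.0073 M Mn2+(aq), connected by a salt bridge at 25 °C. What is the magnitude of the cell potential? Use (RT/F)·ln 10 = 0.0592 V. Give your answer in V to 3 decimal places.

For a concentration cell E°cell = 0, since both electrodes use the same couple.
The compartment with the higher Mn2+(aq) concentration (0.39 M) acts as the cathode; ions are reduced there and produced at the dilute (0.0073 M) anode.
With n = 2, Ecell = −(0.0592/2)·log([dilute]/[conc]) = −(0.0592/2)·log(0.0073/0.39) = +0.051 V.

0.051 V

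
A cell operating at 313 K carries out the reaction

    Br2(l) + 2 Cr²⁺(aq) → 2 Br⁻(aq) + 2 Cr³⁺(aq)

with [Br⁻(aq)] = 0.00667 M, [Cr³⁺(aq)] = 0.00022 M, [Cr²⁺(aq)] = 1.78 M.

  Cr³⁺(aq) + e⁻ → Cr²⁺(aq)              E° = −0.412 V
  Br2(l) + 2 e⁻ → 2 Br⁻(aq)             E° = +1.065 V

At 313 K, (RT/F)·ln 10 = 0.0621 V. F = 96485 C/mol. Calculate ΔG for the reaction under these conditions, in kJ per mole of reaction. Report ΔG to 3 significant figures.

−358 kJ/mol

The standard cell potential is +1.065 − (−0.412) = +1.477 V, with n = 2 electrons in the balanced equation.
The reaction quotient is ([Br⁻(aq)]^2·[Cr³⁺(aq)]^2) / [Cr²⁺(aq)]^2 = 6.8×10^−13; by Nernst, E = +1.477 − (0.0621/2)(−12.168) = +1.8548 V.
ΔG = −nFE = −(2)(96485)(+1.8548) J/mol = −358 kJ/mol.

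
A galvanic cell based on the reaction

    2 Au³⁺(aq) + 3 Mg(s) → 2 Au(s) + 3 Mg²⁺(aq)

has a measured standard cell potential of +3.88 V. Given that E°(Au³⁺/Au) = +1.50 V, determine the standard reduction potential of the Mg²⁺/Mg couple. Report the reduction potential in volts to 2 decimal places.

−2.38 V

In the reaction as written the Au³⁺/Au couple is reduced (cathode) and Mg²⁺/Mg is oxidized (anode), so E°cell = E°(Au³⁺/Au) − E°(Mg²⁺/Mg).
E°(Mg²⁺/Mg) = E°(cathode) − E°cell = +1.50 − (+3.88) = −2.38 V.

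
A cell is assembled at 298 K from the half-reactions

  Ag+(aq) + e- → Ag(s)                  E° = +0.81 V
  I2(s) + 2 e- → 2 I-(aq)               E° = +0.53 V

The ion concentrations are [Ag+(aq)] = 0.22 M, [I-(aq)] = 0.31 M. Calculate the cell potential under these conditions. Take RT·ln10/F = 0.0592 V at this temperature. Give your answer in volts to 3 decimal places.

+0.211 V

Since E°(Ag⁺/Ag) > E°(I₂/I⁻), Ag⁺/Ag serves as the cathode.
The standard potential is +0.81 − (+0.53) = +0.28 V and the balanced reaction transfers n = 2 electrons.
Balancing gives 2 Ag+(aq) + 2 I-(aq) → 2 Ag(s) + I2(s); hence Q = 1 / ([Ag+(aq)]^2·[I-(aq)]^2) = 215 (log Q = 2.332).
Applying E = E° − (RT ln10/nF)·log Q gives +0.28 − (0.0592/2)(2.332) = +0.211 V.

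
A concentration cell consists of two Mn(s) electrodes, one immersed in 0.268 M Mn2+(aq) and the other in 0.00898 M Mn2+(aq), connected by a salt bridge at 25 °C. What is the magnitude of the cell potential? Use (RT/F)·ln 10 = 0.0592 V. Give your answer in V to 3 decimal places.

0.044 V

For a concentration cell E°cell = 0, since both electrodes use the same couple.
The compartment with the higher Mn2+(aq) concentration (0.268 M) acts as the cathode; ions are reduced there and produced at the dilute (0.00898 M) anode.
With n = 2, Ecell = −(0.0592/2)·log([dilute]/[conc]) = −(0.0592/2)·log(0.00898/0.268) = +0.044 V.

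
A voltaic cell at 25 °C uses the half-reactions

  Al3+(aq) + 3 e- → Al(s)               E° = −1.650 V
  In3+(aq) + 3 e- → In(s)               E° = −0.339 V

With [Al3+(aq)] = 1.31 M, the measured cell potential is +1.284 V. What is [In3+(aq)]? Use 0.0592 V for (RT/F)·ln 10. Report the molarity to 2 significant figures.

0.056 M

With In³⁺/In at the cathode and Al³⁺/Al at the anode, E°cell = −0.339 − (−1.650) = +1.311 V (n = 3).
Since E = E° − (0.0592/n)·log Q, log Q = n(E° − E)/0.0592 = 1.368.
For In3+(aq) + Al(s) → In(s) + Al3+(aq), the reaction quotient is Q = [Al3+(aq)] / [In3+(aq)].
Substituting the known concentrations and solving, log [In3+(aq)] = −1.251 and [In3+(aq)] = 0.056 M.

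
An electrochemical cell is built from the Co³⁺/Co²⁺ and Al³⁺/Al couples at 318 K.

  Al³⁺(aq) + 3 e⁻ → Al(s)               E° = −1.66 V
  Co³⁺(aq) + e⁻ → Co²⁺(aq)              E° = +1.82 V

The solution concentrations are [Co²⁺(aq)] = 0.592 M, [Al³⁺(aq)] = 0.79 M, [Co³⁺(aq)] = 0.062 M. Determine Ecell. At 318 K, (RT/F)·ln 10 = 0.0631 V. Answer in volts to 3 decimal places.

+3.420 V

Since E°(Co³⁺/Co²⁺) > E°(Al³⁺/Al), Co³⁺/Co²⁺ serves as the cathode.
E°cell = +1.82 − (−1.66) = +3.48 V, with n = 3 electrons transferred.
The balanced reaction is 3 Co³⁺(aq) + Al(s) → 3 Co²⁺(aq) + Al³⁺(aq), so Q = ([Co²⁺(aq)]^3·[Al³⁺(aq)]) / [Co³⁺(aq)]^3 = 688 and log Q = 2.837.
E = E° − (0.0631/n)·log Q = +3.48 − (0.0631/3)(2.837) = +3.420 V.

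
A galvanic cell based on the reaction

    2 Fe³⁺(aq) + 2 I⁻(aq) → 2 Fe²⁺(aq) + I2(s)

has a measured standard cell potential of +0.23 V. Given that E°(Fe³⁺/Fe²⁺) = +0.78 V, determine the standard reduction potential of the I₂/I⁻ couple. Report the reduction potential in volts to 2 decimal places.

+0.55 V

In the reaction as written the Fe³⁺/Fe²⁺ couple is reduced (cathode) and I₂/I⁻ is oxidized (anode), so E°cell = E°(Fe³⁺/Fe²⁺) − E°(I₂/I⁻).
E°(I₂/I⁻) = E°(cathode) − E°cell = +0.78 − (+0.23) = +0.55 V.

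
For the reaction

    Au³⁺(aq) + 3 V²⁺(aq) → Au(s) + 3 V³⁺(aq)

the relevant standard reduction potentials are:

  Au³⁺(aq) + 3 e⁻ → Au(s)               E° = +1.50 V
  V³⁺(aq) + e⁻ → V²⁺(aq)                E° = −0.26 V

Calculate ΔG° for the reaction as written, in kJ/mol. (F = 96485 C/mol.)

−509 kJ/mol

In the reaction as written Au³⁺(aq) is reduced, so the Au³⁺/Au couple is the cathode and V³⁺/V²⁺ is the anode.
E°cell = +1.50 − (−0.26) = +1.76 V; balancing electrons gives n = 3.
ΔG° = −nFE°cell = −(3)(96485)(+1.76) J/mol = −509 kJ/mol.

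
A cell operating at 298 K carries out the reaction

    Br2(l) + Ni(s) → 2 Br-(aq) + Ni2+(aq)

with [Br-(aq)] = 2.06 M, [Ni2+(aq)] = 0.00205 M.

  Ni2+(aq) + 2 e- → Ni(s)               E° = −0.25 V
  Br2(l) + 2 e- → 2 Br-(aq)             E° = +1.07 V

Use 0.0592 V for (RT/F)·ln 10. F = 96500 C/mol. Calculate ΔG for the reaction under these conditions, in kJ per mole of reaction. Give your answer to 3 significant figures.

The standard cell potential is +1.07 − (−0.25) = +1.32 V, with n = 2 electrons in the balanced equation.
Here Q = [Br-(aq)]^2·[Ni2+(aq)] = 0.0087 (log Q = −2.061), giving E = +1.32 − (0.0592/2)·(−2.061) = +1.3810 V.
Then ΔG = −nFE = −2 × 96500 × +1.3810 J/mol = −267 kJ/mol.

−267 kJ/mol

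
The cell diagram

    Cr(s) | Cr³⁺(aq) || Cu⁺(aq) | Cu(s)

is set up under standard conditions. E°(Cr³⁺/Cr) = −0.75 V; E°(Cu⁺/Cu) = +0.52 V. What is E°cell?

+1.27 V

By convention the left-hand electrode in cell notation is the anode (oxidation) and the right-hand electrode is the cathode (reduction).
E°cell = E°(right) − E°(left) = +0.52 − (−0.75) = +1.27 V.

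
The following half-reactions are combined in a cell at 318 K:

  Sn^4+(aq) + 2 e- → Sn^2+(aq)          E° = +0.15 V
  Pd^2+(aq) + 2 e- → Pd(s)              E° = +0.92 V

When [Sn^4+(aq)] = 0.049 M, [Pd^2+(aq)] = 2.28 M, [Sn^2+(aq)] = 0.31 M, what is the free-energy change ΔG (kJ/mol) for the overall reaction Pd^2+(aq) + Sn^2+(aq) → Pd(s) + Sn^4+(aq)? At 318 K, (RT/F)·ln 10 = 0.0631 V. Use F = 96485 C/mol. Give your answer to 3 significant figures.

−156 kJ/mol

The standard cell potential is +0.92 − (+0.15) = +0.77 V, with n = 2 electrons in the balanced equation.
The reaction quotient is [Sn^4+(aq)] / ([Pd^2+(aq)]·[Sn^2+(aq)]) = 0.0693; by Nernst, E = +0.77 − (0.0631/2)(−1.159) = +0.8066 V.
ΔG = −nFE = −(2)(96485)(+0.8066) J/mol = −156 kJ/mol.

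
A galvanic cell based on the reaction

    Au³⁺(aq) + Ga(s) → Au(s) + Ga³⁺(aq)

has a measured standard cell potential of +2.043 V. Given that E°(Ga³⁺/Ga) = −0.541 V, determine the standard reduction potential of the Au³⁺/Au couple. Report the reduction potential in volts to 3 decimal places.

+1.502 V

In the reaction as written the Au³⁺/Au couple is reduced (cathode) and Ga³⁺/Ga is oxidized (anode), so E°cell = E°(Au³⁺/Au) − E°(Ga³⁺/Ga).
E°(Au³⁺/Au) = E°cell + E°(anode) = +2.043 + (−0.541) = +1.502 V.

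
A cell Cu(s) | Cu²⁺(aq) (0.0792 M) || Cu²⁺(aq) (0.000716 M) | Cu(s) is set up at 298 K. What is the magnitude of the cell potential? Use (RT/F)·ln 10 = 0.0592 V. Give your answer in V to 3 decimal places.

0.060 V

For a concentration cell E°cell = 0, since both electrodes use the same couple.
The compartment with the higher Cu²⁺(aq) concentration (0.0792 M) acts as the cathode; ions are reduced there and produced at the dilute (0.000716 M) anode.
With n = 2, Ecell = −(0.0592/2)·log([dilute]/[conc]) = −(0.0592/2)·log(0.000716/0.0792) = +0.060 V.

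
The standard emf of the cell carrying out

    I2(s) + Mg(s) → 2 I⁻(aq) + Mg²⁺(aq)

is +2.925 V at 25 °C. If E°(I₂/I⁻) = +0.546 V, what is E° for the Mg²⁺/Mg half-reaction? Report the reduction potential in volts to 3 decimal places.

−2.379 V

In the reaction as written the I₂/I⁻ couple is reduced (cathode) and Mg²⁺/Mg is oxidized (anode), so E°cell = E°(I₂/I⁻) − E°(Mg²⁺/Mg).
E°(Mg²⁺/Mg) = E°(cathode) − E°cell = +0.546 − (+2.925) = −2.379 V.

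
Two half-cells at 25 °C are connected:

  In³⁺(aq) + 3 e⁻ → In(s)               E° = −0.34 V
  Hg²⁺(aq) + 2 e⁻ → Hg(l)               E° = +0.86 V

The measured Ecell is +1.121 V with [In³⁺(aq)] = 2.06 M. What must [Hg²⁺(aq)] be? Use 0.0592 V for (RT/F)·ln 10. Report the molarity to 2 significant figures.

0.0035 M

With Hg²⁺/Hg at the cathode and In³⁺/In at the anode, E°cell = +0.86 − (−0.34) = +1.20 V (n = 6).
Since E = E° − (0.0592/n)·log Q, log Q = n(E° − E)/0.0592 = 8.007.
Balancing electrons gives 3 Hg²⁺(aq) + 2 In(s) → 3 Hg(l) + 2 In³⁺(aq); thus Q = [In³⁺(aq)]^2 / [Hg²⁺(aq)]^3.
Solving for the unknown gives log [Hg²⁺(aq)] = −2.460, so [Hg²⁺(aq)] ≈ 0.0035 M.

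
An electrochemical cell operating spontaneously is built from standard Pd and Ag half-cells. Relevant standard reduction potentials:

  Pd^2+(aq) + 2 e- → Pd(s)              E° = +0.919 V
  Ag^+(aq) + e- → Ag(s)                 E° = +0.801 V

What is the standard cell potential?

Of the two couples in this cell, the one with the more positive reduction potential is reduced at the cathode: here that is Pd²⁺/Pd (+0.919 V); Ag⁺/Ag (+0.801 V) is the anode.
E°cell = E°(cathode) − E°(anode) = +0.919 − (+0.801) = +0.118 V.

+0.118 V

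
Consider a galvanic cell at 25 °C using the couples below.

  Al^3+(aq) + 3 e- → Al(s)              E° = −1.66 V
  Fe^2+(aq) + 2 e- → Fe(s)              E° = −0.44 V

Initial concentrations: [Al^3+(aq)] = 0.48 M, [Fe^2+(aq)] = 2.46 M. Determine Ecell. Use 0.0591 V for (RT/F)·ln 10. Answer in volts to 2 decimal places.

+1.24 V

Fe²⁺/Fe is reduced (cathode, E° = −0.44 V) and Al³⁺/Al is oxidized (anode).
The standard potential is −0.44 − (−1.66) = +1.22 V and the balanced reaction transfers n = 6 electrons.
Balancing gives 3 Fe^2+(aq) + 2 Al(s) → 3 Fe(s) + 2 Al^3+(aq); hence Q = [Al^3+(aq)]^2 / [Fe^2+(aq)]^3 = 0.0155 (log Q = −1.810).
E = E° − (0.0591/n)·log Q = +1.22 − (0.0591/6)(−1.810) = +1.24 V.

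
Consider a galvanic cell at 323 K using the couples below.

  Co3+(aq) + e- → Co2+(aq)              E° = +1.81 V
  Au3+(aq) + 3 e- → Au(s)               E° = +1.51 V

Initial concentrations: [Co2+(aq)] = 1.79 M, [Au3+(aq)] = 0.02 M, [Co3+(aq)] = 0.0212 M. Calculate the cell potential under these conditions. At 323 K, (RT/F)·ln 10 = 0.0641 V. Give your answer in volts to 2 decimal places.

+0.21 V

Since E°(Co³⁺/Co²⁺) > E°(Au³⁺/Au), Co³⁺/Co²⁺ serves as the cathode.
The standard potential is +1.81 − (+1.51) = +0.30 V and the balanced reaction transfers n = 3 electrons.
Balancing gives 3 Co3+(aq) + Au(s) → 3 Co2+(aq) + Au3+(aq); hence Q = ([Co2+(aq)]^3·[Au3+(aq)]) / [Co3+(aq)]^3 = 1.2×10^4 (log Q = 4.081).
By the Nernst equation, E = +0.30 − (0.0641/3)·(4.081) = +0.21 V.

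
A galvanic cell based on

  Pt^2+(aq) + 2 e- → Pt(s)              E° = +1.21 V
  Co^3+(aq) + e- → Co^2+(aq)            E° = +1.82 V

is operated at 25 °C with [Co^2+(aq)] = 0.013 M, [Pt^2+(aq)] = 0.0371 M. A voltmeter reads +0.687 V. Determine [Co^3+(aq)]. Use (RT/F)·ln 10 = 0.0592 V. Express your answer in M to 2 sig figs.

The Co³⁺/Co²⁺ couple has the larger reduction potential, so it is the cathode: E°cell = +1.82 − (+1.21) = +0.61 V and n = 2.
Rearranging E = E° − (0.0592/n)·log Q gives log Q = 2(+0.61 − (+0.687))/0.0592 = −2.601.
Balancing electrons gives 2 Co^3+(aq) + Pt(s) → 2 Co^2+(aq) + Pt^2+(aq); thus Q = ([Co^2+(aq)]^2·[Pt^2+(aq)]) / [Co^3+(aq)]^2.
Isolating [Co^3+(aq)] in Q = 10^{−2.601} yields log [Co^3+(aq)] = −1.301, i.e. 0.050 M.

0.050 M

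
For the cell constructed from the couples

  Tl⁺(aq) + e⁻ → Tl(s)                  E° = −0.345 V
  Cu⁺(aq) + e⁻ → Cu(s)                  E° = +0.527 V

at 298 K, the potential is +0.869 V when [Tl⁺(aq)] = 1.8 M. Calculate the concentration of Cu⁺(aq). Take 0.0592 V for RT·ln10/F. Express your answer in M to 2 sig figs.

1.6 M

Cu⁺/Cu is the cathode (higher E°); E°cell = +0.527 − (−0.345) = +0.872 V with n = 1.
From the Nernst equation, log Q = n(E° − E)/0.0592 = 1·(+0.872 − (+0.869))/0.0592 = 0.051.
The balanced reaction is Cu⁺(aq) + Tl(s) → Cu(s) + Tl⁺(aq), so Q = [Tl⁺(aq)] / [Cu⁺(aq)].
Substituting the known concentrations and solving, log [Cu⁺(aq)] = 0.204 and [Cu⁺(aq)] = 1.6 M.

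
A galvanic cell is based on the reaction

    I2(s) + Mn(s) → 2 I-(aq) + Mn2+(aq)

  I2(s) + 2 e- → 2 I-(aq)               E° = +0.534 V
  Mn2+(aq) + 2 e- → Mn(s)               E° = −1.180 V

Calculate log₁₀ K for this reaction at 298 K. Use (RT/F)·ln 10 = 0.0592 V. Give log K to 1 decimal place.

The I₂/I⁻ couple is reduced (cathode); E°cell = +0.534 − (−1.180) = +1.714 V with n = 2.
At equilibrium E = 0, so log K = nE°cell / 0.0592 = (2)(+1.714) / 0.0592 = 57.9.

log K = 57.9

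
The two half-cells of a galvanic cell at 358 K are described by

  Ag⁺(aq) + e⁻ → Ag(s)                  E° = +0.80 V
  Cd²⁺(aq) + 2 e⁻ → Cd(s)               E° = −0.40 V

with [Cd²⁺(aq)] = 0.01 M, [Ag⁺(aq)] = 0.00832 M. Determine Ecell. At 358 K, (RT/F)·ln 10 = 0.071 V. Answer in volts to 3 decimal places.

+1.123 V

The Ag⁺/Ag couple has the more positive E°, so it is the cathode; Cd²⁺/Cd is the anode.
E°cell = +0.80 − (−0.40) = +1.20 V, with n = 2 electrons transferred.
For the overall reaction 2 Ag⁺(aq) + Cd(s) → 2 Ag(s) + Cd²⁺(aq), Q = [Cd²⁺(aq)] / [Ag⁺(aq)]^2 = 144, giving log Q = 2.160.
E = E° − (0.071/n)·log Q = +1.20 − (0.071/2)(2.160) = +1.123 V.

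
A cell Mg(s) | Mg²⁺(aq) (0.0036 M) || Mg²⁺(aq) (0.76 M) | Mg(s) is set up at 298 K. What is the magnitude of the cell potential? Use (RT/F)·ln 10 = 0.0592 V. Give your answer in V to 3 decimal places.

For a concentration cell E°cell = 0, since both electrodes use the same couple.
The compartment with the higher Mg²⁺(aq) concentration (0.76 M) acts as the cathode; ions are reduced there and produced at the dilute (0.0036 M) anode.
With n = 2, Ecell = −(0.0592/2)·log([dilute]/[conc]) = −(0.0592/2)·log(0.0036/0.76) = +0.069 V.

0.069 V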